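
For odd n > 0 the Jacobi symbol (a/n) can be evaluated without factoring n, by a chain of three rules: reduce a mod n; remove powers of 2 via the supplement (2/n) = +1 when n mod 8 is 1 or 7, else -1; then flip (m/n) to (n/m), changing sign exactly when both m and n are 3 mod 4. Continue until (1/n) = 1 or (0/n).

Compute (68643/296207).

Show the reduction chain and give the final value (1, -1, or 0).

-1

flip (68643/296207) -> (296207/68643): both odd, 68643 mod 4 = 3, 296207 mod 4 = 3, so the flip contributes -1; sign now -1
(296207/68643): 296207 mod 68643 = 21635, so (296207/68643) = (21635/68643)
flip (21635/68643) -> (68643/21635): both odd, 21635 mod 4 = 3, 68643 mod 4 = 3, so the flip contributes -1; sign now +1
(68643/21635): 68643 mod 21635 = 3738, so (68643/21635) = (3738/21635)
factor out 2^1: 3738 = 2^1·1869; with 21635 mod 8 = 3, (2/21635) = -1; sign now -1; continue with (1869/21635)
flip (1869/21635) -> (21635/1869): both odd, 1869 mod 4 = 1, 21635 mod 4 = 3, so the flip contributes +1; sign now -1
(21635/1869): 21635 mod 1869 = 1076, so (21635/1869) = (1076/1869)
factor out 2^2: 1076 = 2^2·269; with 1869 mod 8 = 5, (2/1869) = -1; sign now -1; continue with (269/1869)
flip (269/1869) -> (1869/269): both odd, 269 mod 4 = 1, 1869 mod 4 = 1, so the flip contributes +1; sign now -1
(1869/269): 1869 mod 269 = 255, so (1869/269) = (255/269)
flip (255/269) -> (269/255): both odd, 255 mod 4 = 3, 269 mod 4 = 1, so the flip contributes +1; sign now -1
(269/255): 269 mod 255 = 14, so (269/255) = (14/255)
factor out 2^1: 14 = 2^1·7; with 255 mod 8 = 7, (2/255) = +1; sign now -1; continue with (7/255)
flip (7/255) -> (255/7): both odd, 7 mod 4 = 3, 255 mod 4 = 3, so the flip contributes -1; sign now +1
(255/7): 255 mod 7 = 3, so (255/7) = (3/7)
flip (3/7) -> (7/3): both odd, 3 mod 4 = 3, 7 mod 4 = 3, so the flip contributes -1; sign now -1
(7/3): 7 mod 3 = 1, so (7/3) = (1/3)
reached (1/3) = 1, so the symbol is -1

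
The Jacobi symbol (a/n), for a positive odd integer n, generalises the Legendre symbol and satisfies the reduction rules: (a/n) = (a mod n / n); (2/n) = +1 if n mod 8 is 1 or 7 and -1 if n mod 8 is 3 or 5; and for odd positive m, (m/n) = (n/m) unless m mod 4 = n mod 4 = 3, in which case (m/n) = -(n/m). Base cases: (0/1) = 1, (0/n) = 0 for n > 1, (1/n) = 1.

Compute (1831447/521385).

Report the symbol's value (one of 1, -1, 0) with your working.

1

(1831447/521385): 1831447 mod 521385 = 267292, so (1831447/521385) = (267292/521385)
factor out 2^2: 267292 = 2^2·66823; with 521385 mod 8 = 1, (2/521385) = +1; sign now +1; continue with (66823/521385)
flip (66823/521385) -> (521385/66823): both odd, 66823 mod 4 = 3, 521385 mod 4 = 1, so the flip contributes +1; sign now +1
(521385/66823): 521385 mod 66823 = 53624, so (521385/66823) = (53624/66823)
factor out 2^3: 53624 = 2^3·6703; with 66823 mod 8 = 7, (2/66823) = +1; sign now +1; continue with (6703/66823)
flip (6703/66823) -> (66823/6703): both odd, 6703 mod 4 = 3, 66823 mod 4 = 3, so the flip contributes -1; sign now -1
(66823/6703): 66823 mod 6703 = 6496, so (66823/6703) = (6496/6703)
factor out 2^5: 6496 = 2^5·203; with 6703 mod 8 = 7, (2/6703) = +1; sign now -1; continue with (203/6703)
flip (203/6703) -> (6703/203): both odd, 203 mod 4 = 3, 6703 mod 4 = 3, so the flip contributes -1; sign now +1
(6703/203): 6703 mod 203 = 4, so (6703/203) = (4/203)
factor out 2^2: 4 = 2^2·1; with 203 mod 8 = 3, (2/203) = -1; sign now +1; continue with (1/203)
reached (1/203) = 1, so the symbol is +1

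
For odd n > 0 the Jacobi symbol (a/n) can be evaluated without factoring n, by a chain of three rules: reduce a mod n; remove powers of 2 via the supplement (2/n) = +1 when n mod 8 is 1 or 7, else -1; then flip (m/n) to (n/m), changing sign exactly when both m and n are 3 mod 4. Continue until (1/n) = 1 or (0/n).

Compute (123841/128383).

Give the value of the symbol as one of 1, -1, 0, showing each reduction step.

reciprocity: (123841/128383) = +1·(128383/123841) since 123841 mod 4 = 1, 128383 mod 4 = 3; sign now +1
(128383/123841) = (4542/123841)   [reduce mod 123841]
4542 = 2^1·2271; (2/123841) = +1 since 123841 mod 8 = 1, so (4542/123841) = (+1)^1·(2271/123841); sign now +1
reciprocity: (2271/123841) = +1·(123841/2271) since 2271 mod 4 = 3, 123841 mod 4 = 1; sign now +1
(123841/2271) = (1207/2271)   [reduce mod 2271]
reciprocity: (1207/2271) = -1·(2271/1207) since 1207 mod 4 = 3, 2271 mod 4 = 3; sign now -1
(2271/1207) = (1064/1207)   [reduce mod 1207]
1064 = 2^3·133; (2/1207) = +1 since 1207 mod 8 = 7, so (1064/1207) = (+1)^3·(133/1207); sign now -1
reciprocity: (133/1207) = +1·(1207/133) since 133 mod 4 = 1, 1207 mod 4 = 3; sign now -1
(1207/133) = (10/133)   [reduce mod 133]
10 = 2^1·5; (2/133) = -1 since 133 mod 8 = 5, so (10/133) = (-1)^1·(5/133); sign now +1
reciprocity: (5/133) = +1·(133/5) since 5 mod 4 = 1, 133 mod 4 = 1; sign now +1
(133/5) = (3/5)   [reduce mod 5]
reciprocity: (3/5) = +1·(5/3) since 3 mod 4 = 3, 5 mod 4 = 1; sign now +1
(5/3) = (2/3)   [reduce mod 3]
2 = 2^1·1; (2/3) = -1 since 3 mod 8 = 3, so (2/3) = (-1)^1·(1/3); sign now -1
(1/3) = 1; final value = sign = -1

-1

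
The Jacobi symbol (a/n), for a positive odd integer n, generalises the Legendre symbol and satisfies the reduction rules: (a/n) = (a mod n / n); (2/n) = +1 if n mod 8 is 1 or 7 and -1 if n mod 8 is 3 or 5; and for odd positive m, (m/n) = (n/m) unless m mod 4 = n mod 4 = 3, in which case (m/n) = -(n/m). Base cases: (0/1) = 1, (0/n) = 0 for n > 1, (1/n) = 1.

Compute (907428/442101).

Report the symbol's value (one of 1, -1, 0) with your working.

(907428/442101): 907428 mod 442101 = 23226, so (907428/442101) = (23226/442101)
factor out 2^1: 23226 = 2^1·11613; with 442101 mod 8 = 5, (2/442101) = -1; sign now -1; continue with (11613/442101)
flip (11613/442101) -> (442101/11613): both odd, 11613 mod 4 = 1, 442101 mod 4 = 1, so the flip contributes +1; sign now -1
(442101/11613): 442101 mod 11613 = 807, so (442101/11613) = (807/11613)
flip (807/11613) -> (11613/807): both odd, 807 mod 4 = 3, 11613 mod 4 = 1, so the flip contributes +1; sign now -1
(11613/807): 11613 mod 807 = 315, so (11613/807) = (315/807)
flip (315/807) -> (807/315): both odd, 315 mod 4 = 3, 807 mod 4 = 3, so the flip contributes -1; sign now +1
(807/315): 807 mod 315 = 177, so (807/315) = (177/315)
flip (177/315) -> (315/177): both odd, 177 mod 4 = 1, 315 mod 4 = 3, so the flip contributes +1; sign now +1
(315/177): 315 mod 177 = 138, so (315/177) = (138/177)
factor out 2^1: 138 = 2^1·69; with 177 mod 8 = 1, (2/177) = +1; sign now +1; continue with (69/177)
flip (69/177) -> (177/69): both odd, 69 mod 4 = 1, 177 mod 4 = 1, so the flip contributes +1; sign now +1
(177/69): 177 mod 69 = 39, so (177/69) = (39/69)
flip (39/69) -> (69/39): both odd, 39 mod 4 = 3, 69 mod 4 = 1, so the flip contributes +1; sign now +1
(69/39): 69 mod 39 = 30, so (69/39) = (30/39)
factor out 2^1: 30 = 2^1·15; with 39 mod 8 = 7, (2/39) = +1; sign now +1; continue with (15/39)
flip (15/39) -> (39/15): both odd, 15 mod 4 = 3, 39 mod 4 = 3, so the flip contributes -1; sign now -1
(39/15): 39 mod 15 = 9, so (39/15) = (9/15)
flip (9/15) -> (15/9): both odd, 9 mod 4 = 1, 15 mod 4 = 3, so the flip contributes +1; sign now -1
(15/9): 15 mod 9 = 6, so (15/9) = (6/9)
factor out 2^1: 6 = 2^1·3; with 9 mod 8 = 1, (2/9) = +1; sign now -1; continue with (3/9)
flip (3/9) -> (9/3): both odd, 3 mod 4 = 3, 9 mod 4 = 1, so the flip contributes +1; sign now -1
(9/3): 9 mod 3 = 0, so (9/3) = (0/3)
reached (0/3); gcd(a, n) > 1, so (0/3) = 0 and the symbol is 0

0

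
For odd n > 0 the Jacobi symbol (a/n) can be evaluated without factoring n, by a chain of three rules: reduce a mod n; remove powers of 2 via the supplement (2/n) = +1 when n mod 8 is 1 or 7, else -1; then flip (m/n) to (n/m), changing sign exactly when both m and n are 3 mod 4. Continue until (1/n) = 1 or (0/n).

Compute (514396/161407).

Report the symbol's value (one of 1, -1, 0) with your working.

(514396/161407): 514396 mod 161407 = 30175, so (514396/161407) = (30175/161407)
flip (30175/161407) -> (161407/30175): both odd, 30175 mod 4 = 3, 161407 mod 4 = 3, so the flip contributes -1; sign now -1
(161407/30175): 161407 mod 30175 = 10532, so (161407/30175) = (10532/30175)
factor out 2^2: 10532 = 2^2·2633; with 30175 mod 8 = 7, (2/30175) = +1; sign now -1; continue with (2633/30175)
flip (2633/30175) -> (30175/2633): both odd, 2633 mod 4 = 1, 30175 mod 4 = 3, so the flip contributes +1; sign now -1
(30175/2633): 30175 mod 2633 = 1212, so (30175/2633) = (1212/2633)
factor out 2^2: 1212 = 2^2·303; with 2633 mod 8 = 1, (2/2633) = +1; sign now -1; continue with (303/2633)
flip (303/2633) -> (2633/303): both odd, 303 mod 4 = 3, 2633 mod 4 = 1, so the flip contributes +1; sign now -1
(2633/303): 2633 mod 303 = 209, so (2633/303) = (209/303)
flip (209/303) -> (303/209): both odd, 209 mod 4 = 1, 303 mod 4 = 3, so the flip contributes +1; sign now -1
(303/209): 303 mod 209 = 94, so (303/209) = (94/209)
factor out 2^1: 94 = 2^1·47; with 209 mod 8 = 1, (2/209) = +1; sign now -1; continue with (47/209)
flip (47/209) -> (209/47): both odd, 47 mod 4 = 3, 209 mod 4 = 1, so the flip contributes +1; sign now -1
(209/47): 209 mod 47 = 21, so (209/47) = (21/47)
flip (21/47) -> (47/21): both odd, 21 mod 4 = 1, 47 mod 4 = 3, so the flip contributes +1; sign now -1
(47/21): 47 mod 21 = 5, so (47/21) = (5/21)
flip (5/21) -> (21/5): both odd, 5 mod 4 = 1, 21 mod 4 = 1, so the flip contributes +1; sign now -1
(21/5): 21 mod 5 = 1, so (21/5) = (1/5)
reached (1/5) = 1, so the symbol is -1

-1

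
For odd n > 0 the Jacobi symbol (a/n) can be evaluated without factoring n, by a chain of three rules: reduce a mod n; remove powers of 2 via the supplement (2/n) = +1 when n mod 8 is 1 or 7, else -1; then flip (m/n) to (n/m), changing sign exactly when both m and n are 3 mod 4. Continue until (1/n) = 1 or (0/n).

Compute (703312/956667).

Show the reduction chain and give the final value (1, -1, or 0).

factor out 2^4: 703312 = 2^4·43957; with 956667 mod 8 = 3, (2/956667) = -1; sign now +1; continue with (43957/956667)
flip (43957/956667) -> (956667/43957): both odd, 43957 mod 4 = 1, 956667 mod 4 = 3, so the flip contributes +1; sign now +1
(956667/43957): 956667 mod 43957 = 33570, so (956667/43957) = (33570/43957)
factor out 2^1: 33570 = 2^1·16785; with 43957 mod 8 = 5, (2/43957) = -1; sign now -1; continue with (16785/43957)
flip (16785/43957) -> (43957/16785): both odd, 16785 mod 4 = 1, 43957 mod 4 = 1, so the flip contributes +1; sign now -1
(43957/16785): 43957 mod 16785 = 10387, so (43957/16785) = (10387/16785)
flip (10387/16785) -> (16785/10387): both odd, 10387 mod 4 = 3, 16785 mod 4 = 1, so the flip contributes +1; sign now -1
(16785/10387): 16785 mod 10387 = 6398, so (16785/10387) = (6398/10387)
factor out 2^1: 6398 = 2^1·3199; with 10387 mod 8 = 3, (2/10387) = -1; sign now +1; continue with (3199/10387)
flip (3199/10387) -> (10387/3199): both odd, 3199 mod 4 = 3, 10387 mod 4 = 3, so the flip contributes -1; sign now -1
(10387/3199): 10387 mod 3199 = 790, so (10387/3199) = (790/3199)
factor out 2^1: 790 = 2^1·395; with 3199 mod 8 = 7, (2/3199) = +1; sign now -1; continue with (395/3199)
flip (395/3199) -> (3199/395): both odd, 395 mod 4 = 3, 3199 mod 4 = 3, so the flip contributes -1; sign now +1
(3199/395): 3199 mod 395 = 39, so (3199/395) = (39/395)
flip (39/395) -> (395/39): both odd, 39 mod 4 = 3, 395 mod 4 = 3, so the flip contributes -1; sign now -1
(395/39): 395 mod 39 = 5, so (395/39) = (5/39)
flip (5/39) -> (39/5): both odd, 5 mod 4 = 1, 39 mod 4 = 3, so the flip contributes +1; sign now -1
(39/5): 39 mod 5 = 4, so (39/5) = (4/5)
factor out 2^2: 4 = 2^2·1; with 5 mod 8 = 5, (2/5) = -1; sign now -1; continue with (1/5)
reached (1/5) = 1, so the symbol is -1

-1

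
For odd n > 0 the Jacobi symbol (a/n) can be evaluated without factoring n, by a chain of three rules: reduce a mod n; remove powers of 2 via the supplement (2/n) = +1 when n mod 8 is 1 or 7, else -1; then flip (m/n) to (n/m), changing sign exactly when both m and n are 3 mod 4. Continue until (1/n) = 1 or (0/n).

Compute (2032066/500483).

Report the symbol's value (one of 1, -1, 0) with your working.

1

(2032066/500483): 2032066 mod 500483 = 30134, so (2032066/500483) = (30134/500483)
factor out 2^1: 30134 = 2^1·15067; with 500483 mod 8 = 3, (2/500483) = -1; sign now -1; continue with (15067/500483)
flip (15067/500483) -> (500483/15067): both odd, 15067 mod 4 = 3, 500483 mod 4 = 3, so the flip contributes -1; sign now +1
(500483/15067): 500483 mod 15067 = 3272, so (500483/15067) = (3272/15067)
factor out 2^3: 3272 = 2^3·409; with 15067 mod 8 = 3, (2/15067) = -1; sign now -1; continue with (409/15067)
flip (409/15067) -> (15067/409): both odd, 409 mod 4 = 1, 15067 mod 4 = 3, so the flip contributes +1; sign now -1
(15067/409): 15067 mod 409 = 343, so (15067/409) = (343/409)
flip (343/409) -> (409/343): both odd, 343 mod 4 = 3, 409 mod 4 = 1, so the flip contributes +1; sign now -1
(409/343): 409 mod 343 = 66, so (409/343) = (66/343)
factor out 2^1: 66 = 2^1·33; with 343 mod 8 = 7, (2/343) = +1; sign now -1; continue with (33/343)
flip (33/343) -> (343/33): both odd, 33 mod 4 = 1, 343 mod 4 = 3, so the flip contributes +1; sign now -1
(343/33): 343 mod 33 = 13, so (343/33) = (13/33)
flip (13/33) -> (33/13): both odd, 13 mod 4 = 1, 33 mod 4 = 1, so the flip contributes +1; sign now -1
(33/13): 33 mod 13 = 7, so (33/13) = (7/13)
flip (7/13) -> (13/7): both odd, 7 mod 4 = 3, 13 mod 4 = 1, so the flip contributes +1; sign now -1
(13/7): 13 mod 7 = 6, so (13/7) = (6/7)
factor out 2^1: 6 = 2^1·3; with 7 mod 8 = 7, (2/7) = +1; sign now -1; continue with (3/7)
flip (3/7) -> (7/3): both odd, 3 mod 4 = 3, 7 mod 4 = 3, so the flip contributes -1; sign now +1
(7/3): 7 mod 3 = 1, so (7/3) = (1/3)
reached (1/3) = 1, so the symbol is +1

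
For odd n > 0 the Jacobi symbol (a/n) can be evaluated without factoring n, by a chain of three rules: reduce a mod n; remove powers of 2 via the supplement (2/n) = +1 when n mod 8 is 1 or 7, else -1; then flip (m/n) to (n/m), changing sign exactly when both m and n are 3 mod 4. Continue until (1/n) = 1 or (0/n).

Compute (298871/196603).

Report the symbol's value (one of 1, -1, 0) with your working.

1

(298871/196603): 298871 mod 196603 = 102268, so (298871/196603) = (102268/196603)
factor out 2^2: 102268 = 2^2·25567; with 196603 mod 8 = 3, (2/196603) = -1; sign now +1; continue with (25567/196603)
flip (25567/196603) -> (196603/25567): both odd, 25567 mod 4 = 3, 196603 mod 4 = 3, so the flip contributes -1; sign now -1
(196603/25567): 196603 mod 25567 = 17634, so (196603/25567) = (17634/25567)
factor out 2^1: 17634 = 2^1·8817; with 25567 mod 8 = 7, (2/25567) = +1; sign now -1; continue with (8817/25567)
flip (8817/25567) -> (25567/8817): both odd, 8817 mod 4 = 1, 25567 mod 4 = 3, so the flip contributes +1; sign now -1
(25567/8817): 25567 mod 8817 = 7933, so (25567/8817) = (7933/8817)
flip (7933/8817) -> (8817/7933): both odd, 7933 mod 4 = 1, 8817 mod 4 = 1, so the flip contributes +1; sign now -1
(8817/7933): 8817 mod 7933 = 884, so (8817/7933) = (884/7933)
factor out 2^2: 884 = 2^2·221; with 7933 mod 8 = 5, (2/7933) = -1; sign now -1; continue with (221/7933)
flip (221/7933) -> (7933/221): both odd, 221 mod 4 = 1, 7933 mod 4 = 1, so the flip contributes +1; sign now -1
(7933/221): 7933 mod 221 = 198, so (7933/221) = (198/221)
factor out 2^1: 198 = 2^1·99; with 221 mod 8 = 5, (2/221) = -1; sign now +1; continue with (99/221)
flip (99/221) -> (221/99): both odd, 99 mod 4 = 3, 221 mod 4 = 1, so the flip contributes +1; sign now +1
(221/99): 221 mod 99 = 23, so (221/99) = (23/99)
flip (23/99) -> (99/23): both odd, 23 mod 4 = 3, 99 mod 4 = 3, so the flip contributes -1; sign now -1
(99/23): 99 mod 23 = 7, so (99/23) = (7/23)
flip (7/23) -> (23/7): both odd, 7 mod 4 = 3, 23 mod 4 = 3, so the flip contributes -1; sign now +1
(23/7): 23 mod 7 = 2, so (23/7) = (2/7)
factor out 2^1: 2 = 2^1·1; with 7 mod 8 = 7, (2/7) = +1; sign now +1; continue with (1/7)
reached (1/7) = 1, so the symbol is +1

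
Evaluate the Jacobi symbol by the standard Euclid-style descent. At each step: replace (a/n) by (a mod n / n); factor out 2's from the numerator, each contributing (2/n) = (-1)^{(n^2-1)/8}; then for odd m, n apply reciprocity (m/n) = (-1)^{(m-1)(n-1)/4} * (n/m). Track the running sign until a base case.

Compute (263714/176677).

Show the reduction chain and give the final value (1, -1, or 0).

(263714/176677) = (87037/176677)   [reduce mod 176677]
reciprocity: (87037/176677) = +1·(176677/87037) since 87037 mod 4 = 1, 176677 mod 4 = 1; sign now +1
(176677/87037) = (2603/87037)   [reduce mod 87037]
reciprocity: (2603/87037) = +1·(87037/2603) since 2603 mod 4 = 3, 87037 mod 4 = 1; sign now +1
(87037/2603) = (1138/2603)   [reduce mod 2603]
1138 = 2^1·569; (2/2603) = -1 since 2603 mod 8 = 3, so (1138/2603) = (-1)^1·(569/2603); sign now -1
reciprocity: (569/2603) = +1·(2603/569) since 569 mod 4 = 1, 2603 mod 4 = 3; sign now -1
(2603/569) = (327/569)   [reduce mod 569]
reciprocity: (327/569) = +1·(569/327) since 327 mod 4 = 3, 569 mod 4 = 1; sign now -1
(569/327) = (242/327)   [reduce mod 327]
242 = 2^1·121; (2/327) = +1 since 327 mod 8 = 7, so (242/327) = (+1)^1·(121/327); sign now -1
reciprocity: (121/327) = +1·(327/121) since 121 mod 4 = 1, 327 mod 4 = 3; sign now -1
(327/121) = (85/121)   [reduce mod 121]
reciprocity: (85/121) = +1·(121/85) since 85 mod 4 = 1, 121 mod 4 = 1; sign now -1
(121/85) = (36/85)   [reduce mod 85]
36 = 2^2·9; (2/85) = -1 since 85 mod 8 = 5, so (36/85) = (-1)^2·(9/85); sign now -1
reciprocity: (9/85) = +1·(85/9) since 9 mod 4 = 1, 85 mod 4 = 1; sign now -1
(85/9) = (4/9)   [reduce mod 9]
4 = 2^2·1; (2/9) = +1 since 9 mod 8 = 1, so (4/9) = (+1)^2·(1/9); sign now -1
(1/9) = 1; final value = sign = -1

-1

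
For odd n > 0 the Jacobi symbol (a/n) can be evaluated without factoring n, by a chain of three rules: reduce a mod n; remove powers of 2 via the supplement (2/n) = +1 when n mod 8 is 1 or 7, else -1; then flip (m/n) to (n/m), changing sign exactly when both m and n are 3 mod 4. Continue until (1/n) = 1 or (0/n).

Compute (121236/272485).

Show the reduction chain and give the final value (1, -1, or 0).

1

factor out 2^2: 121236 = 2^2·30309; with 272485 mod 8 = 5, (2/272485) = -1; sign now +1; continue with (30309/272485)
flip (30309/272485) -> (272485/30309): both odd, 30309 mod 4 = 1, 272485 mod 4 = 1, so the flip contributes +1; sign now +1
(272485/30309): 272485 mod 30309 = 30013, so (272485/30309) = (30013/30309)
flip (30013/30309) -> (30309/30013): both odd, 30013 mod 4 = 1, 30309 mod 4 = 1, so the flip contributes +1; sign now +1
(30309/30013): 30309 mod 30013 = 296, so (30309/30013) = (296/30013)
factor out 2^3: 296 = 2^3·37; with 30013 mod 8 = 5, (2/30013) = -1; sign now -1; continue with (37/30013)
flip (37/30013) -> (30013/37): both odd, 37 mod 4 = 1, 30013 mod 4 = 1, so the flip contributes +1; sign now -1
(30013/37): 30013 mod 37 = 6, so (30013/37) = (6/37)
factor out 2^1: 6 = 2^1·3; with 37 mod 8 = 5, (2/37) = -1; sign now +1; continue with (3/37)
flip (3/37) -> (37/3): both odd, 3 mod 4 = 3, 37 mod 4 = 1, so the flip contributes +1; sign now +1
(37/3): 37 mod 3 = 1, so (37/3) = (1/3)
reached (1/3) = 1, so the symbol is +1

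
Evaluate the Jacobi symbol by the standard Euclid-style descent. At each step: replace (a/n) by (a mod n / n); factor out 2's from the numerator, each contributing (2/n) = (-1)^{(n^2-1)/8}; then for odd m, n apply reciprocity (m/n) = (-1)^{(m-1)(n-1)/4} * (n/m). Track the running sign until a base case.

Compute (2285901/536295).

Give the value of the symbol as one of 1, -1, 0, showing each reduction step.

(2285901/536295): 2285901 mod 536295 = 140721, so (2285901/536295) = (140721/536295)
flip (140721/536295) -> (536295/140721): both odd, 140721 mod 4 = 1, 536295 mod 4 = 3, so the flip contributes +1; sign now +1
(536295/140721): 536295 mod 140721 = 114132, so (536295/140721) = (114132/140721)
factor out 2^2: 114132 = 2^2·28533; with 140721 mod 8 = 1, (2/140721) = +1; sign now +1; continue with (28533/140721)
flip (28533/140721) -> (140721/28533): both odd, 28533 mod 4 = 1, 140721 mod 4 = 1, so the flip contributes +1; sign now +1
(140721/28533): 140721 mod 28533 = 26589, so (140721/28533) = (26589/28533)
flip (26589/28533) -> (28533/26589): both odd, 26589 mod 4 = 1, 28533 mod 4 = 1, so the flip contributes +1; sign now +1
(28533/26589): 28533 mod 26589 = 1944, so (28533/26589) = (1944/26589)
factor out 2^3: 1944 = 2^3·243; with 26589 mod 8 = 5, (2/26589) = -1; sign now -1; continue with (243/26589)
flip (243/26589) -> (26589/243): both odd, 243 mod 4 = 3, 26589 mod 4 = 1, so the flip contributes +1; sign now -1
(26589/243): 26589 mod 243 = 102, so (26589/243) = (102/243)
factor out 2^1: 102 = 2^1·51; with 243 mod 8 = 3, (2/243) = -1; sign now +1; continue with (51/243)
flip (51/243) -> (243/51): both odd, 51 mod 4 = 3, 243 mod 4 = 3, so the flip contributes -1; sign now -1
(243/51): 243 mod 51 = 39, so (243/51) = (39/51)
flip (39/51) -> (51/39): both odd, 39 mod 4 = 3, 51 mod 4 = 3, so the flip contributes -1; sign now +1
(51/39): 51 mod 39 = 12, so (51/39) = (12/39)
factor out 2^2: 12 = 2^2·3; with 39 mod 8 = 7, (2/39) = +1; sign now +1; continue with (3/39)
flip (3/39) -> (39/3): both odd, 3 mod 4 = 3, 39 mod 4 = 3, so the flip contributes -1; sign now -1
(39/3): 39 mod 3 = 0, so (39/3) = (0/3)
reached (0/3); gcd(a, n) > 1, so (0/3) = 0 and the symbol is 0

0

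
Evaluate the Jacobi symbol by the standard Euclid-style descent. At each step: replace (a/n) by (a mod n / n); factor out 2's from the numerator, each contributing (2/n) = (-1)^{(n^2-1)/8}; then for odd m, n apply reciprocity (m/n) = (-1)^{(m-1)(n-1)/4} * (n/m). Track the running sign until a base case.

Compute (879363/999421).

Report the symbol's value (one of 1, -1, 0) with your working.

flip (879363/999421) -> (999421/879363): both odd, 879363 mod 4 = 3, 999421 mod 4 = 1, so the flip contributes +1; sign now +1
(999421/879363): 999421 mod 879363 = 120058, so (999421/879363) = (120058/879363)
factor out 2^1: 120058 = 2^1·60029; with 879363 mod 8 = 3, (2/879363) = -1; sign now -1; continue with (60029/879363)
flip (60029/879363) -> (879363/60029): both odd, 60029 mod 4 = 1, 879363 mod 4 = 3, so the flip contributes +1; sign now -1
(879363/60029): 879363 mod 60029 = 38957, so (879363/60029) = (38957/60029)
flip (38957/60029) -> (60029/38957): both odd, 38957 mod 4 = 1, 60029 mod 4 = 1, so the flip contributes +1; sign now -1
(60029/38957): 60029 mod 38957 = 21072, so (60029/38957) = (21072/38957)
factor out 2^4: 21072 = 2^4·1317; with 38957 mod 8 = 5, (2/38957) = -1; sign now -1; continue with (1317/38957)
flip (1317/38957) -> (38957/1317): both odd, 1317 mod 4 = 1, 38957 mod 4 = 1, so the flip contributes +1; sign now -1
(38957/1317): 38957 mod 1317 = 764, so (38957/1317) = (764/1317)
factor out 2^2: 764 = 2^2·191; with 1317 mod 8 = 5, (2/1317) = -1; sign now -1; continue with (191/1317)
flip (191/1317) -> (1317/191): both odd, 191 mod 4 = 3, 1317 mod 4 = 1, so the flip contributes +1; sign now -1
(1317/191): 1317 mod 191 = 171, so (1317/191) = (171/191)
flip (171/191) -> (191/171): both odd, 171 mod 4 = 3, 191 mod 4 = 3, so the flip contributes -1; sign now +1
(191/171): 191 mod 171 = 20, so (191/171) = (20/171)
factor out 2^2: 20 = 2^2·5; with 171 mod 8 = 3, (2/171) = -1; sign now +1; continue with (5/171)
flip (5/171) -> (171/5): both odd, 5 mod 4 = 1, 171 mod 4 = 3, so the flip contributes +1; sign now +1
(171/5): 171 mod 5 = 1, so (171/5) = (1/5)
reached (1/5) = 1, so the symbol is +1

1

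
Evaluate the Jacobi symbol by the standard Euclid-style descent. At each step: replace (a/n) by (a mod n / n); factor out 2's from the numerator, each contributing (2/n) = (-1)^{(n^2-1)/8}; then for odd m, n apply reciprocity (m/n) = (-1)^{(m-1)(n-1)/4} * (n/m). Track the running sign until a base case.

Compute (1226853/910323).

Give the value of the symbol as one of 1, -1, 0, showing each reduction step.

0

(1226853/910323): 1226853 mod 910323 = 316530, so (1226853/910323) = (316530/910323)
factor out 2^1: 316530 = 2^1·158265; with 910323 mod 8 = 3, (2/910323) = -1; sign now -1; continue with (158265/910323)
flip (158265/910323) -> (910323/158265): both odd, 158265 mod 4 = 1, 910323 mod 4 = 3, so the flip contributes +1; sign now -1
(910323/158265): 910323 mod 158265 = 118998, so (910323/158265) = (118998/158265)
factor out 2^1: 118998 = 2^1·59499; with 158265 mod 8 = 1, (2/158265) = +1; sign now -1; continue with (59499/158265)
flip (59499/158265) -> (158265/59499): both odd, 59499 mod 4 = 3, 158265 mod 4 = 1, so the flip contributes +1; sign now -1
(158265/59499): 158265 mod 59499 = 39267, so (158265/59499) = (39267/59499)
flip (39267/59499) -> (59499/39267): both odd, 39267 mod 4 = 3, 59499 mod 4 = 3, so the flip contributes -1; sign now +1
(59499/39267): 59499 mod 39267 = 20232, so (59499/39267) = (20232/39267)
factor out 2^3: 20232 = 2^3·2529; with 39267 mod 8 = 3, (2/39267) = -1; sign now -1; continue with (2529/39267)
flip (2529/39267) -> (39267/2529): both odd, 2529 mod 4 = 1, 39267 mod 4 = 3, so the flip contributes +1; sign now -1
(39267/2529): 39267 mod 2529 = 1332, so (39267/2529) = (1332/2529)
factor out 2^2: 1332 = 2^2·333; with 2529 mod 8 = 1, (2/2529) = +1; sign now -1; continue with (333/2529)
flip (333/2529) -> (2529/333): both odd, 333 mod 4 = 1, 2529 mod 4 = 1, so the flip contributes +1; sign now -1
(2529/333): 2529 mod 333 = 198, so (2529/333) = (198/333)
factor out 2^1: 198 = 2^1·99; with 333 mod 8 = 5, (2/333) = -1; sign now +1; continue with (99/333)
flip (99/333) -> (333/99): both odd, 99 mod 4 = 3, 333 mod 4 = 1, so the flip contributes +1; sign now +1
(333/99): 333 mod 99 = 36, so (333/99) = (36/99)
factor out 2^2: 36 = 2^2·9; with 99 mod 8 = 3, (2/99) = -1; sign now +1; continue with (9/99)
flip (9/99) -> (99/9): both odd, 9 mod 4 = 1, 99 mod 4 = 3, so the flip contributes +1; sign now +1
(99/9): 99 mod 9 = 0, so (99/9) = (0/9)
reached (0/9); gcd(a, n) > 1, so (0/9) = 0 and the symbol is 0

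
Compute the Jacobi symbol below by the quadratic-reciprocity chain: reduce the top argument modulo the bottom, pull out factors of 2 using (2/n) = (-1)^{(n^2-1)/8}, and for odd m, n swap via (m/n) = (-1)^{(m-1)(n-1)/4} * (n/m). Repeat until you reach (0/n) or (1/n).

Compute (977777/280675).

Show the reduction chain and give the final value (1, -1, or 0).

(977777/280675): 977777 mod 280675 = 135752, so (977777/280675) = (135752/280675)
factor out 2^3: 135752 = 2^3·16969; with 280675 mod 8 = 3, (2/280675) = -1; sign now -1; continue with (16969/280675)
flip (16969/280675) -> (280675/16969): both odd, 16969 mod 4 = 1, 280675 mod 4 = 3, so the flip contributes +1; sign now -1
(280675/16969): 280675 mod 16969 = 9171, so (280675/16969) = (9171/16969)
flip (9171/16969) -> (16969/9171): both odd, 9171 mod 4 = 3, 16969 mod 4 = 1, so the flip contributes +1; sign now -1
(16969/9171): 16969 mod 9171 = 7798, so (16969/9171) = (7798/9171)
factor out 2^1: 7798 = 2^1·3899; with 9171 mod 8 = 3, (2/9171) = -1; sign now +1; continue with (3899/9171)
flip (3899/9171) -> (9171/3899): both odd, 3899 mod 4 = 3, 9171 mod 4 = 3, so the flip contributes -1; sign now -1
(9171/3899): 9171 mod 3899 = 1373, so (9171/3899) = (1373/3899)
flip (1373/3899) -> (3899/1373): both odd, 1373 mod 4 = 1, 3899 mod 4 = 3, so the flip contributes +1; sign now -1
(3899/1373): 3899 mod 1373 = 1153, so (3899/1373) = (1153/1373)
flip (1153/1373) -> (1373/1153): both odd, 1153 mod 4 = 1, 1373 mod 4 = 1, so the flip contributes +1; sign now -1
(1373/1153): 1373 mod 1153 = 220, so (1373/1153) = (220/1153)
factor out 2^2: 220 = 2^2·55; with 1153 mod 8 = 1, (2/1153) = +1; sign now -1; continue with (55/1153)
flip (55/1153) -> (1153/55): both odd, 55 mod 4 = 3, 1153 mod 4 = 1, so the flip contributes +1; sign now -1
(1153/55): 1153 mod 55 = 53, so (1153/55) = (53/55)
flip (53/55) -> (55/53): both odd, 53 mod 4 = 1, 55 mod 4 = 3, so the flip contributes +1; sign now -1
(55/53): 55 mod 53 = 2, so (55/53) = (2/53)
factor out 2^1: 2 = 2^1·1; with 53 mod 8 = 5, (2/53) = -1; sign now +1; continue with (1/53)
reached (1/53) = 1, so the symbol is +1

1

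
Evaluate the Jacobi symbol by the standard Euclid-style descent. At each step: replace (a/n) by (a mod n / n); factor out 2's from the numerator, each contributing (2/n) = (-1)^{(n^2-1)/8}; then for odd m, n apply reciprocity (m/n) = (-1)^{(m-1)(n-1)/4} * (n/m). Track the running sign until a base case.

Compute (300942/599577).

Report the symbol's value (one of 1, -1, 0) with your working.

0

300942 = 2^1·150471; (2/599577) = +1 since 599577 mod 8 = 1, so (300942/599577) = (+1)^1·(150471/599577); sign now +1
reciprocity: (150471/599577) = +1·(599577/150471) since 150471 mod 4 = 3, 599577 mod 4 = 1; sign now +1
(599577/150471) = (148164/150471)   [reduce mod 150471]
148164 = 2^2·37041; (2/150471) = +1 since 150471 mod 8 = 7, so (148164/150471) = (+1)^2·(37041/150471); sign now +1
reciprocity: (37041/150471) = +1·(150471/37041) since 37041 mod 4 = 1, 150471 mod 4 = 3; sign now +1
(150471/37041) = (2307/37041)   [reduce mod 37041]
reciprocity: (2307/37041) = +1·(37041/2307) since 2307 mod 4 = 3, 37041 mod 4 = 1; sign now +1
(37041/2307) = (129/2307)   [reduce mod 2307]
reciprocity: (129/2307) = +1·(2307/129) since 129 mod 4 = 1, 2307 mod 4 = 3; sign now +1
(2307/129) = (114/129)   [reduce mod 129]
114 = 2^1·57; (2/129) = +1 since 129 mod 8 = 1, so (114/129) = (+1)^1·(57/129); sign now +1
reciprocity: (57/129) = +1·(129/57) since 57 mod 4 = 1, 129 mod 4 = 1; sign now +1
(129/57) = (15/57)   [reduce mod 57]
reciprocity: (15/57) = +1·(57/15) since 15 mod 4 = 3, 57 mod 4 = 1; sign now +1
(57/15) = (12/15)   [reduce mod 15]
12 = 2^2·3; (2/15) = +1 since 15 mod 8 = 7, so (12/15) = (+1)^2·(3/15); sign now +1
reciprocity: (3/15) = -1·(15/3) since 3 mod 4 = 3, 15 mod 4 = 3; sign now -1
(15/3) = (0/3)   [reduce mod 3]
(0/3) = 0   [gcd(a, n) > 1]; final value = 0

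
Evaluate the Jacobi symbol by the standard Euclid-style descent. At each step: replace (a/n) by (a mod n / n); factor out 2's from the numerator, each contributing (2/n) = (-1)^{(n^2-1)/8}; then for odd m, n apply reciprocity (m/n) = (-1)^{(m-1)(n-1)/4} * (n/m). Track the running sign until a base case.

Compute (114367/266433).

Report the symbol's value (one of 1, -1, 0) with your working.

-1

flip (114367/266433) -> (266433/114367): both odd, 114367 mod 4 = 3, 266433 mod 4 = 1, so the flip contributes +1; sign now +1
(266433/114367): 266433 mod 114367 = 37699, so (266433/114367) = (37699/114367)
flip (37699/114367) -> (114367/37699): both odd, 37699 mod 4 = 3, 114367 mod 4 = 3, so the flip contributes -1; sign now -1
(114367/37699): 114367 mod 37699 = 1270, so (114367/37699) = (1270/37699)
factor out 2^1: 1270 = 2^1·635; with 37699 mod 8 = 3, (2/37699) = -1; sign now +1; continue with (635/37699)
flip (635/37699) -> (37699/635): both odd, 635 mod 4 = 3, 37699 mod 4 = 3, so the flip contributes -1; sign now -1
(37699/635): 37699 mod 635 = 234, so (37699/635) = (234/635)
factor out 2^1: 234 = 2^1·117; with 635 mod 8 = 3, (2/635) = -1; sign now +1; continue with (117/635)
flip (117/635) -> (635/117): both odd, 117 mod 4 = 1, 635 mod 4 = 3, so the flip contributes +1; sign now +1
(635/117): 635 mod 117 = 50, so (635/117) = (50/117)
factor out 2^1: 50 = 2^1·25; with 117 mod 8 = 5, (2/117) = -1; sign now -1; continue with (25/117)
flip (25/117) -> (117/25): both odd, 25 mod 4 = 1, 117 mod 4 = 1, so the flip contributes +1; sign now -1
(117/25): 117 mod 25 = 17, so (117/25) = (17/25)
flip (17/25) -> (25/17): both odd, 17 mod 4 = 1, 25 mod 4 = 1, so the flip contributes +1; sign now -1
(25/17): 25 mod 17 = 8, so (25/17) = (8/17)
factor out 2^3: 8 = 2^3·1; with 17 mod 8 = 1, (2/17) = +1; sign now -1; continue with (1/17)
reached (1/17) = 1, so the symbol is -1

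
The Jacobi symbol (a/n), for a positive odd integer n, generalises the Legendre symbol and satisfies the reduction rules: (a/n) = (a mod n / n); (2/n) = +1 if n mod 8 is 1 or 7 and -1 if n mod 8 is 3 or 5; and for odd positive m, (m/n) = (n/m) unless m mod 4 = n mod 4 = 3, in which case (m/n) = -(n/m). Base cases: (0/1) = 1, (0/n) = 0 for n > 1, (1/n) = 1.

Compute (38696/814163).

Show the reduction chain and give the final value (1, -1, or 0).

0

38696 = 2^3·4837; (2/814163) = -1 since 814163 mod 8 = 3, so (38696/814163) = (-1)^3·(4837/814163); sign now -1
reciprocity: (4837/814163) = +1·(814163/4837) since 4837 mod 4 = 1, 814163 mod 4 = 3; sign now -1
(814163/4837) = (1547/4837)   [reduce mod 4837]
reciprocity: (1547/4837) = +1·(4837/1547) since 1547 mod 4 = 3, 4837 mod 4 = 1; sign now -1
(4837/1547) = (196/1547)   [reduce mod 1547]
196 = 2^2·49; (2/1547) = -1 since 1547 mod 8 = 3, so (196/1547) = (-1)^2·(49/1547); sign now -1
reciprocity: (49/1547) = +1·(1547/49) since 49 mod 4 = 1, 1547 mod 4 = 3; sign now -1
(1547/49) = (28/49)   [reduce mod 49]
28 = 2^2·7; (2/49) = +1 since 49 mod 8 = 1, so (28/49) = (+1)^2·(7/49); sign now -1
reciprocity: (7/49) = +1·(49/7) since 7 mod 4 = 3, 49 mod 4 = 1; sign now -1
(49/7) = (0/7)   [reduce mod 7]
(0/7) = 0   [gcd(a, n) > 1]; final value = 0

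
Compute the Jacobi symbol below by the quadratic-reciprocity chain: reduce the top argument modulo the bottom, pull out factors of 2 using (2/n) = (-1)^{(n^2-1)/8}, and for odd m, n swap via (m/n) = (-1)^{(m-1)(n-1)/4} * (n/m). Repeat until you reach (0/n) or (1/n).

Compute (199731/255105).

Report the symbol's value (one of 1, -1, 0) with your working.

flip (199731/255105) -> (255105/199731): both odd, 199731 mod 4 = 3, 255105 mod 4 = 1, so the flip contributes +1; sign now +1
(255105/199731): 255105 mod 199731 = 55374, so (255105/199731) = (55374/199731)
factor out 2^1: 55374 = 2^1·27687; with 199731 mod 8 = 3, (2/199731) = -1; sign now -1; continue with (27687/199731)
flip (27687/199731) -> (199731/27687): both odd, 27687 mod 4 = 3, 199731 mod 4 = 3, so the flip contributes -1; sign now +1
(199731/27687): 199731 mod 27687 = 5922, so (199731/27687) = (5922/27687)
factor out 2^1: 5922 = 2^1·2961; with 27687 mod 8 = 7, (2/27687) = +1; sign now +1; continue with (2961/27687)
flip (2961/27687) -> (27687/2961): both odd, 2961 mod 4 = 1, 27687 mod 4 = 3, so the flip contributes +1; sign now +1
(27687/2961): 27687 mod 2961 = 1038, so (27687/2961) = (1038/2961)
factor out 2^1: 1038 = 2^1·519; with 2961 mod 8 = 1, (2/2961) = +1; sign now +1; continue with (519/2961)
flip (519/2961) -> (2961/519): both odd, 519 mod 4 = 3, 2961 mod 4 = 1, so the flip contributes +1; sign now +1
(2961/519): 2961 mod 519 = 366, so (2961/519) = (366/519)
factor out 2^1: 366 = 2^1·183; with 519 mod 8 = 7, (2/519) = +1; sign now +1; continue with (183/519)
flip (183/519) -> (519/183): both odd, 183 mod 4 = 3, 519 mod 4 = 3, so the flip contributes -1; sign now -1
(519/183): 519 mod 183 = 153, so (519/183) = (153/183)
flip (153/183) -> (183/153): both odd, 153 mod 4 = 1, 183 mod 4 = 3, so the flip contributes +1; sign now -1
(183/153): 183 mod 153 = 30, so (183/153) = (30/153)
factor out 2^1: 30 = 2^1·15; with 153 mod 8 = 1, (2/153) = +1; sign now -1; continue with (15/153)
flip (15/153) -> (153/15): both odd, 15 mod 4 = 3, 153 mod 4 = 1, so the flip contributes +1; sign now -1
(153/15): 153 mod 15 = 3, so (153/15) = (3/15)
flip (3/15) -> (15/3): both odd, 3 mod 4 = 3, 15 mod 4 = 3, so the flip contributes -1; sign now +1
(15/3): 15 mod 3 = 0, so (15/3) = (0/3)
reached (0/3); gcd(a, n) > 1, so (0/3) = 0 and the symbol is 0

0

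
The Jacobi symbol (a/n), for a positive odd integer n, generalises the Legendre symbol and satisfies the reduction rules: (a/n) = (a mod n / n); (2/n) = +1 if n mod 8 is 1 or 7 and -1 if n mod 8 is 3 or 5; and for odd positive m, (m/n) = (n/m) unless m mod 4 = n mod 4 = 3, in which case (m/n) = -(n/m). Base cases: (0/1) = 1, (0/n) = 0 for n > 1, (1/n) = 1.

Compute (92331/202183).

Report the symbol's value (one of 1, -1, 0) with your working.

flip (92331/202183) -> (202183/92331): both odd, 92331 mod 4 = 3, 202183 mod 4 = 3, so the flip contributes -1; sign now -1
(202183/92331): 202183 mod 92331 = 17521, so (202183/92331) = (17521/92331)
flip (17521/92331) -> (92331/17521): both odd, 17521 mod 4 = 1, 92331 mod 4 = 3, so the flip contributes +1; sign now -1
(92331/17521): 92331 mod 17521 = 4726, so (92331/17521) = (4726/17521)
factor out 2^1: 4726 = 2^1·2363; with 17521 mod 8 = 1, (2/17521) = +1; sign now -1; continue with (2363/17521)
flip (2363/17521) -> (17521/2363): both odd, 2363 mod 4 = 3, 17521 mod 4 = 1, so the flip contributes +1; sign now -1
(17521/2363): 17521 mod 2363 = 980, so (17521/2363) = (980/2363)
factor out 2^2: 980 = 2^2·245; with 2363 mod 8 = 3, (2/2363) = -1; sign now -1; continue with (245/2363)
flip (245/2363) -> (2363/245): both odd, 245 mod 4 = 1, 2363 mod 4 = 3, so the flip contributes +1; sign now -1
(2363/245): 2363 mod 245 = 158, so (2363/245) = (158/245)
factor out 2^1: 158 = 2^1·79; with 245 mod 8 = 5, (2/245) = -1; sign now +1; continue with (79/245)
flip (79/245) -> (245/79): both odd, 79 mod 4 = 3, 245 mod 4 = 1, so the flip contributes +1; sign now +1
(245/79): 245 mod 79 = 8, so (245/79) = (8/79)
factor out 2^3: 8 = 2^3·1; with 79 mod 8 = 7, (2/79) = +1; sign now +1; continue with (1/79)
reached (1/79) = 1, so the symbol is +1

1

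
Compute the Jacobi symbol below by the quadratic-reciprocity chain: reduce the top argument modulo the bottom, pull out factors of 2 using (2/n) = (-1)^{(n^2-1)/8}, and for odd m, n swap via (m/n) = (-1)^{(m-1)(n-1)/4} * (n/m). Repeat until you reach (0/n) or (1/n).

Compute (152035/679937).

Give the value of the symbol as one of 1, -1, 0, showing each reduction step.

flip (152035/679937) -> (679937/152035): both odd, 152035 mod 4 = 3, 679937 mod 4 = 1, so the flip contributes +1; sign now +1
(679937/152035): 679937 mod 152035 = 71797, so (679937/152035) = (71797/152035)
flip (71797/152035) -> (152035/71797): both odd, 71797 mod 4 = 1, 152035 mod 4 = 3, so the flip contributes +1; sign now +1
(152035/71797): 152035 mod 71797 = 8441, so (152035/71797) = (8441/71797)
flip (8441/71797) -> (71797/8441): both odd, 8441 mod 4 = 1, 71797 mod 4 = 1, so the flip contributes +1; sign now +1
(71797/8441): 71797 mod 8441 = 4269, so (71797/8441) = (4269/8441)
flip (4269/8441) -> (8441/4269): both odd, 4269 mod 4 = 1, 8441 mod 4 = 1, so the flip contributes +1; sign now +1
(8441/4269): 8441 mod 4269 = 4172, so (8441/4269) = (4172/4269)
factor out 2^2: 4172 = 2^2·1043; with 4269 mod 8 = 5, (2/4269) = -1; sign now +1; continue with (1043/4269)
flip (1043/4269) -> (4269/1043): both odd, 1043 mod 4 = 3, 4269 mod 4 = 1, so the flip contributes +1; sign now +1
(4269/1043): 4269 mod 1043 = 97, so (4269/1043) = (97/1043)
flip (97/1043) -> (1043/97): both odd, 97 mod 4 = 1, 1043 mod 4 = 3, so the flip contributes +1; sign now +1
(1043/97): 1043 mod 97 = 73, so (1043/97) = (73/97)
flip (73/97) -> (97/73): both odd, 73 mod 4 = 1, 97 mod 4 = 1, so the flip contributes +1; sign now +1
(97/73): 97 mod 73 = 24, so (97/73) = (24/73)
factor out 2^3: 24 = 2^3·3; with 73 mod 8 = 1, (2/73) = +1; sign now +1; continue with (3/73)
flip (3/73) -> (73/3): both odd, 3 mod 4 = 3, 73 mod 4 = 1, so the flip contributes +1; sign now +1
(73/3): 73 mod 3 = 1, so (73/3) = (1/3)
reached (1/3) = 1, so the symbol is +1

1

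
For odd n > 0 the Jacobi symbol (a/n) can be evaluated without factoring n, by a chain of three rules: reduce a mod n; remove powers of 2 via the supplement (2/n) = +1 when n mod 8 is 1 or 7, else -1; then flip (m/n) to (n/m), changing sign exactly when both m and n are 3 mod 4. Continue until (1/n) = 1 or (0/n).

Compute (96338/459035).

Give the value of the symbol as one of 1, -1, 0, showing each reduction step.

1

factor out 2^1: 96338 = 2^1·48169; with 459035 mod 8 = 3, (2/459035) = -1; sign now -1; continue with (48169/459035)
flip (48169/459035) -> (459035/48169): both odd, 48169 mod 4 = 1, 459035 mod 4 = 3, so the flip contributes +1; sign now -1
(459035/48169): 459035 mod 48169 = 25514, so (459035/48169) = (25514/48169)
factor out 2^1: 25514 = 2^1·12757; with 48169 mod 8 = 1, (2/48169) = +1; sign now -1; continue with (12757/48169)
flip (12757/48169) -> (48169/12757): both odd, 12757 mod 4 = 1, 48169 mod 4 = 1, so the flip contributes +1; sign now -1
(48169/12757): 48169 mod 12757 = 9898, so (48169/12757) = (9898/12757)
factor out 2^1: 9898 = 2^1·4949; with 12757 mod 8 = 5, (2/12757) = -1; sign now +1; continue with (4949/12757)
flip (4949/12757) -> (12757/4949): both odd, 4949 mod 4 = 1, 12757 mod 4 = 1, so the flip contributes +1; sign now +1
(12757/4949): 12757 mod 4949 = 2859, so (12757/4949) = (2859/4949)
flip (2859/4949) -> (4949/2859): both odd, 2859 mod 4 = 3, 4949 mod 4 = 1, so the flip contributes +1; sign now +1
(4949/2859): 4949 mod 2859 = 2090, so (4949/2859) = (2090/2859)
factor out 2^1: 2090 = 2^1·1045; with 2859 mod 8 = 3, (2/2859) = -1; sign now -1; continue with (1045/2859)
flip (1045/2859) -> (2859/1045): both odd, 1045 mod 4 = 1, 2859 mod 4 = 3, so the flip contributes +1; sign now -1
(2859/1045): 2859 mod 1045 = 769, so (2859/1045) = (769/1045)
flip (769/1045) -> (1045/769): both odd, 769 mod 4 = 1, 1045 mod 4 = 1, so the flip contributes +1; sign now -1
(1045/769): 1045 mod 769 = 276, so (1045/769) = (276/769)
factor out 2^2: 276 = 2^2·69; with 769 mod 8 = 1, (2/769) = +1; sign now -1; continue with (69/769)
flip (69/769) -> (769/69): both odd, 69 mod 4 = 1, 769 mod 4 = 1, so the flip contributes +1; sign now -1
(769/69): 769 mod 69 = 10, so (769/69) = (10/69)
factor out 2^1: 10 = 2^1·5; with 69 mod 8 = 5, (2/69) = -1; sign now +1; continue with (5/69)
flip (5/69) -> (69/5): both odd, 5 mod 4 = 1, 69 mod 4 = 1, so the flip contributes +1; sign now +1
(69/5): 69 mod 5 = 4, so (69/5) = (4/5)
factor out 2^2: 4 = 2^2·1; with 5 mod 8 = 5, (2/5) = -1; sign now +1; continue with (1/5)
reached (1/5) = 1, so the symbol is +1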